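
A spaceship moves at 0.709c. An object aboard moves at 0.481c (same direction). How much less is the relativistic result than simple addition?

Classical: u' + v = 0.481 + 0.709 = 1.19c
Relativistic: u = (0.481 + 0.709)/(1 + 0.341029) = 1.19/1.341029 = 0.8874c
Difference: 1.19 - 0.8874 = 0.3026c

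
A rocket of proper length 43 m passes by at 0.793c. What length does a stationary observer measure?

Proper length L₀ = 43 m
γ = 1/√(1 - 0.793²) = 1.641
L = L₀/γ = 43/1.641 = 26.20 m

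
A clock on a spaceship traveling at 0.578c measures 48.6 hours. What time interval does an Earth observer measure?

Proper time Δt₀ = 48.6 hours
γ = 1/√(1 - 0.578²) = 1.22543
Δt = γΔt₀ = 1.22543 × 48.6 = 59.56 hours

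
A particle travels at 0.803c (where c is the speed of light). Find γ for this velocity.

v/c = 0.803, so (v/c)² = 0.644809
1 - (v/c)² = 0.355191
γ = 1/√(0.355191) = 1.678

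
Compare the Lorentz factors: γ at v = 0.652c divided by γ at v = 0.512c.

γ₁ = 1/√(1 - 0.652²) = 1.319
γ₂ = 1/√(1 - 0.512²) = 1.164
γ₁/γ₂ = 1.319/1.164 = 1.133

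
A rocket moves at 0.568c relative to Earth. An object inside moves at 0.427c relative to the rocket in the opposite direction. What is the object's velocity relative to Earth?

Object's velocity in rocket frame is u' = -0.427c
u = (u' + v)/(1 + u'v/c²) = (v - 0.427)/(1 - 0.427·v/c²)
Numerator: 0.568 - 0.427 = 0.141
Denominator: 1 - 0.242536 = 0.757464
u = 0.141/0.757464 = 0.1861c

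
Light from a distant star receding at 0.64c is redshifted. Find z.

β = 0.64
(1+β)/(1-β) = 1.64/0.36 = 4.556
√(4.556) = 2.134
z = 2.134 - 1 = 1.134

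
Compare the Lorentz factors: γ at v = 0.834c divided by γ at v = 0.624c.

γ₁ = 1/√(1 - 0.834²) = 1.812
γ₂ = 1/√(1 - 0.624²) = 1.280
γ₁/γ₂ = 1.812/1.280 = 1.416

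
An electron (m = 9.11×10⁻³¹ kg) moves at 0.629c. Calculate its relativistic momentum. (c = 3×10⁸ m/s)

γ = 1/√(1 - 0.629²) = 1.286
v = 0.629 × 3×10⁸ = 1.887×10⁸ m/s
p = γmv = 1.286 × 9.11×10⁻³¹ × 1.887×10⁸ = 2.211×10⁻²² kg·m/s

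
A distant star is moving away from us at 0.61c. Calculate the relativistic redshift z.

β = 0.61
(1+β)/(1-β) = 1.61/0.39 = 4.128
√(4.128) = 2.032
z = 2.032 - 1 = 1.032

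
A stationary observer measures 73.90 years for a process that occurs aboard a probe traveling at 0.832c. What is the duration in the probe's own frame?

Dilated time Δt = 73.90 years
γ = 1/√(1 - 0.832²) = 1.8025
Δt₀ = Δt/γ = 73.90/1.8025 = 41.00 years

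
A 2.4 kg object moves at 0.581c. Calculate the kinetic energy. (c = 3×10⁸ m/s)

γ = 1/√(1 - 0.581²) = 1.22865
γ - 1 = 0.22865
KE = (γ-1)mc² = 0.22865 × 2.4 × (3×10⁸)² = 4.939×10¹⁶ J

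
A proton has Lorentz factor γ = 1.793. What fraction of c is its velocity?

From γ = 1/√(1 - v²/c²):
1/γ² = 1/1.793² = 0.3111
v²/c² = 1 - 0.3111 = 0.6889
v/c = √(0.6889) = 0.8300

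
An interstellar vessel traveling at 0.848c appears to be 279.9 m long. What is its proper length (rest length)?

Contracted length L = 279.9 m
γ = 1/√(1 - 0.848²) = 1.8868
L₀ = γL = 1.8868 × 279.9 = 528.1 m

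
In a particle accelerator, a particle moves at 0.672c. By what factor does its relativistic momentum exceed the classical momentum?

p_rel = γmv, p_class = mv
Ratio = γ = 1/√(1 - 0.672²)
= 1/√(0.548416) = 1.350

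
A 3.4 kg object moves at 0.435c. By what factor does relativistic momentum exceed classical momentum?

p_rel = γmv, p_class = mv
Ratio = γ = 1/√(1 - 0.435²) = 1.111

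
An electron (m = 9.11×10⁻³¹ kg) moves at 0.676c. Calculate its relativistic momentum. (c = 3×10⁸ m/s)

γ = 1/√(1 - 0.676²) = 1.357
v = 0.676 × 3×10⁸ = 2.028×10⁸ m/s
p = γmv = 1.357 × 9.11×10⁻³¹ × 2.028×10⁸ = 2.507×10⁻²² kg·m/s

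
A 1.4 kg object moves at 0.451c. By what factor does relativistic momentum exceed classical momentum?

p_rel = γmv, p_class = mv
Ratio = γ = 1/√(1 - 0.451²) = 1.120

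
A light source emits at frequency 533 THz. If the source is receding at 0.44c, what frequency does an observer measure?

β = v/c = 0.44
(1-β)/(1+β) = 0.56/1.44 = 0.3889
Doppler factor = √(0.3889) = 0.6236
f_obs = 533 × 0.6236 = 332.4 THz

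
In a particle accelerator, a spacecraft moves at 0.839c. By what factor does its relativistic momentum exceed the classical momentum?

p_rel = γmv, p_class = mv
Ratio = γ = 1/√(1 - 0.839²)
= 1/√(0.296079) = 1.838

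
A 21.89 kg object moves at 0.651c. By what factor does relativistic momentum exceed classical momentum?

p_rel = γmv, p_class = mv
Ratio = γ = 1/√(1 - 0.651²) = 1.317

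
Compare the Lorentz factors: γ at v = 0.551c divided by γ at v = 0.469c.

γ₁ = 1/√(1 - 0.551²) = 1.198
γ₂ = 1/√(1 - 0.469²) = 1.132
γ₁/γ₂ = 1.198/1.132 = 1.058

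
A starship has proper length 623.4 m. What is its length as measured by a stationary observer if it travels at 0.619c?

Proper length L₀ = 623.4 m
γ = 1/√(1 - 0.619²) = 1.2733
L = L₀/γ = 623.4/1.2733 = 489.6 m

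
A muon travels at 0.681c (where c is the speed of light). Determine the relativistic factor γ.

v/c = 0.681, so (v/c)² = 0.463761
1 - (v/c)² = 0.536239
γ = 1/√(0.536239) = 1.366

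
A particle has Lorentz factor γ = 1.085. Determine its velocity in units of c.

From γ = 1/√(1 - v²/c²):
1/γ² = 1/1.085² = 0.84946
v²/c² = 1 - 0.84946 = 0.15054
v/c = √(0.15054) = 0.3880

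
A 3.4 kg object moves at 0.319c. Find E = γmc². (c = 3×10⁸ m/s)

γ = 1/√(1 - 0.319²) = 1.0551
mc² = 3.4 × (3×10⁸)² = 3.060×10¹⁷ J
E = γmc² = 1.0551 × 3.060×10¹⁷ = 3.229×10¹⁷ J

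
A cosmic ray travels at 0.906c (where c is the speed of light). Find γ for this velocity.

v/c = 0.906, so (v/c)² = 0.820836
1 - (v/c)² = 0.179164
γ = 1/√(0.179164) = 2.363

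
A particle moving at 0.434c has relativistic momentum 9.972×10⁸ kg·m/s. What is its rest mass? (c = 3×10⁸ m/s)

γ = 1/√(1 - 0.434²) = 1.110
v = 0.434 × 3×10⁸ = 1.302×10⁸ m/s
m = p/(γv) = 9.972×10⁸/(1.110 × 1.302×10⁸) = 6.900 kg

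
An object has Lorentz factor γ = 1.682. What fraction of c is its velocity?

From γ = 1/√(1 - v²/c²):
1/γ² = 1/1.682² = 0.3535
v²/c² = 1 - 0.3535 = 0.6465
v/c = √(0.6465) = 0.8041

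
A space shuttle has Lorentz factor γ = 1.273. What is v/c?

From γ = 1/√(1 - v²/c²):
1/γ² = 1/1.273² = 0.6171
v²/c² = 1 - 0.6171 = 0.3829
v/c = √(0.3829) = 0.6188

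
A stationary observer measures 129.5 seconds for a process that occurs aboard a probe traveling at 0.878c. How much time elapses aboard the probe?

Dilated time Δt = 129.5 seconds
γ = 1/√(1 - 0.878²) = 2.089
Δt₀ = Δt/γ = 129.5/2.089 = 61.99 seconds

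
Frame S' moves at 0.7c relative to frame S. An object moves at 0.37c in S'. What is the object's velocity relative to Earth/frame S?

u = (u' + v)/(1 + u'v/c²)
Numerator: 0.37 + 0.7 = 1.07
Denominator: 1 + 0.259 = 1.259
u = 1.07/1.259 = 0.8499c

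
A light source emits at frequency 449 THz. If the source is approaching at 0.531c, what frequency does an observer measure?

β = v/c = 0.531
(1+β)/(1-β) = 1.531/0.469 = 3.26439
Doppler factor = √(3.26439) = 1.80676
f_obs = 449 × 1.80676 = 811.2 THz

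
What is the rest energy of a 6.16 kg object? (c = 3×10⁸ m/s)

c² = (3×10⁸)² = 9.000×10¹⁶ m²/s²
E₀ = mc² = 6.16 × 9.000×10¹⁶ = 5.544×10¹⁷ J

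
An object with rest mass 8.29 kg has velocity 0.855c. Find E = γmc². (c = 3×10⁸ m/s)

γ = 1/√(1 - 0.855²) = 1.9282
mc² = 8.29 × (3×10⁸)² = 7.461×10¹⁷ J
E = γmc² = 1.9282 × 7.461×10¹⁷ = 1.439×10¹⁸ J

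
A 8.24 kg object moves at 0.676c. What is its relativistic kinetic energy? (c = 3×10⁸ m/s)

γ = 1/√(1 - 0.676²) = 1.357
γ - 1 = 0.3570
KE = (γ-1)mc² = 0.3570 × 8.24 × (3×10⁸)² = 2.648×10¹⁷ J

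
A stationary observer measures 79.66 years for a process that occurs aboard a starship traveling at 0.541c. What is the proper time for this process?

Dilated time Δt = 79.66 years
γ = 1/√(1 - 0.541²) = 1.189
Δt₀ = Δt/γ = 79.66/1.189 = 67.00 years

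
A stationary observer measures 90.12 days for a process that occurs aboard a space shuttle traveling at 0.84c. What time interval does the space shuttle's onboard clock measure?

Dilated time Δt = 90.12 days
γ = 1/√(1 - 0.84²) = 1.843
Δt₀ = Δt/γ = 90.12/1.843 = 48.90 days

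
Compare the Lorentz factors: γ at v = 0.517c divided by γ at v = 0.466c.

γ₁ = 1/√(1 - 0.517²) = 1.168
γ₂ = 1/√(1 - 0.466²) = 1.130
γ₁/γ₂ = 1.168/1.130 = 1.034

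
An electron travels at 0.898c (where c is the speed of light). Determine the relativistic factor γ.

v/c = 0.898, so (v/c)² = 0.806404
1 - (v/c)² = 0.193596
γ = 1/√(0.193596) = 2.273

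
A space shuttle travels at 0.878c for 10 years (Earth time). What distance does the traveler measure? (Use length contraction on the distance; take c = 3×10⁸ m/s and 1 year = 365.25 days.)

Earth distance: d = v × t = 0.878c × 10 yr = 8.312×10¹⁶ m
γ = 2.089
d' = d/γ = 8.312×10¹⁶/2.089 = 3.979×10¹⁶ m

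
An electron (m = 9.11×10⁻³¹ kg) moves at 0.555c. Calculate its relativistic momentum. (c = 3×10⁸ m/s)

γ = 1/√(1 - 0.555²) = 1.202
v = 0.555 × 3×10⁸ = 1.665×10⁸ m/s
p = γmv = 1.202 × 9.11×10⁻³¹ × 1.665×10⁸ = 1.823×10⁻²² kg·m/s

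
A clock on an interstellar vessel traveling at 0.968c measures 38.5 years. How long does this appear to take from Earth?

Proper time Δt₀ = 38.5 years
γ = 1/√(1 - 0.968²) = 3.985
Δt = γΔt₀ = 3.985 × 38.5 = 153.4 years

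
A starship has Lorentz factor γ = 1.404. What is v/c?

From γ = 1/√(1 - v²/c²):
1/γ² = 1/1.404² = 0.5073
v²/c² = 1 - 0.5073 = 0.4927
v/c = √(0.4927) = 0.7019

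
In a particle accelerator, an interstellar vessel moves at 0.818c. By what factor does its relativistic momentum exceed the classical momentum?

p_rel = γmv, p_class = mv
Ratio = γ = 1/√(1 - 0.818²)
= 1/√(0.330876) = 1.738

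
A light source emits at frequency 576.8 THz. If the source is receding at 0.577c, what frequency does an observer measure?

β = v/c = 0.577
(1-β)/(1+β) = 0.423/1.577 = 0.2682
Doppler factor = √(0.2682) = 0.5179
f_obs = 576.8 × 0.5179 = 298.7 THz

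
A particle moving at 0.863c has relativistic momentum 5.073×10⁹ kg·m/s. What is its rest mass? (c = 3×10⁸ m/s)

γ = 1/√(1 - 0.863²) = 1.9794
v = 0.863 × 3×10⁸ = 2.589×10⁸ m/s
m = p/(γv) = 5.073×10⁹/(1.9794 × 2.589×10⁸) = 9.899 kg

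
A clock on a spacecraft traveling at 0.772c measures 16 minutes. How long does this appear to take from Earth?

Proper time Δt₀ = 16 minutes
γ = 1/√(1 - 0.772²) = 1.573
Δt = γΔt₀ = 1.573 × 16 = 25.17 minutes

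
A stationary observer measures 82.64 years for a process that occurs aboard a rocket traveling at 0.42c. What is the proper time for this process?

Dilated time Δt = 82.64 years
γ = 1/√(1 - 0.42²) = 1.1019
Δt₀ = Δt/γ = 82.64/1.1019 = 75.00 years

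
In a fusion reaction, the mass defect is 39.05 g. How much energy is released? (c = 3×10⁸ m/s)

Convert mass defect: Δm = 39.05 g = 0.03905 kg
E = Δm·c² = 0.03905 × (3×10⁸)²
= 0.03905 × 9×10¹⁶ = 3.515×10¹⁵ J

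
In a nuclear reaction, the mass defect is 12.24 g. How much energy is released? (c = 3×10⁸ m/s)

Convert mass defect: Δm = 12.24 g = 0.01224 kg
E = Δm·c² = 0.01224 × (3×10⁸)²
= 0.01224 × 9×10¹⁶ = 1.102×10¹⁵ J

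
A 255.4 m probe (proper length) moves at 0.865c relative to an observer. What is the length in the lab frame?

Proper length L₀ = 255.4 m
γ = 1/√(1 - 0.865²) = 1.9929
L = L₀/γ = 255.4/1.9929 = 128.2 m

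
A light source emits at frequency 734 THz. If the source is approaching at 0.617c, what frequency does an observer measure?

β = v/c = 0.617
(1+β)/(1-β) = 1.617/0.383 = 4.222
Doppler factor = √(4.222) = 2.055
f_obs = 734 × 2.055 = 1508 THz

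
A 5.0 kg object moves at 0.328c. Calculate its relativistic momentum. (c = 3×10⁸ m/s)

γ = 1/√(1 - 0.328²) = 1.0586
v = 0.328 × 3×10⁸ = 9.840×10⁷ m/s
p = γmv = 1.0586 × 5.0 × 9.840×10⁷ = 5.208×10⁸ kg·m/s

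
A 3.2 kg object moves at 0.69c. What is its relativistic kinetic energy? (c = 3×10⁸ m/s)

γ = 1/√(1 - 0.69²) = 1.3816
γ - 1 = 0.3816
KE = (γ-1)mc² = 0.3816 × 3.2 × (3×10⁸)² = 1.099×10¹⁷ J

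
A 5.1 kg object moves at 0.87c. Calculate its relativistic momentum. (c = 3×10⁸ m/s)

γ = 1/√(1 - 0.87²) = 2.0282
v = 0.87 × 3×10⁸ = 2.610×10⁸ m/s
p = γmv = 2.0282 × 5.1 × 2.610×10⁸ = 2.700×10⁹ kg·m/s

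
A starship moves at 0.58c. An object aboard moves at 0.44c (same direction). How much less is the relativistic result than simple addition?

Classical: u' + v = 0.44 + 0.58 = 1.02c
Relativistic: u = (0.44 + 0.58)/(1 + 0.2552) = 1.02/1.2552 = 0.8126c
Difference: 1.02 - 0.8126 = 0.2074c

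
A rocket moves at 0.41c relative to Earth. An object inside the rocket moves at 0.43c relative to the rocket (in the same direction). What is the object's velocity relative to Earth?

u = (u' + v)/(1 + u'v/c²)
Numerator: 0.43 + 0.41 = 0.84
Denominator: 1 + 0.1763 = 1.1763
u = 0.84/1.1763 = 0.7141c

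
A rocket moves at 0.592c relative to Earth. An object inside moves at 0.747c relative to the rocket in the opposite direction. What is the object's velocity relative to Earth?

Object's velocity in rocket frame is u' = -0.747c
u = (u' + v)/(1 + u'v/c²) = (v - 0.747)/(1 - 0.747·v/c²)
Numerator: 0.592 - 0.747 = -0.155
Denominator: 1 - 0.442224 = 0.557776
u = -0.155/0.557776 = -0.2779c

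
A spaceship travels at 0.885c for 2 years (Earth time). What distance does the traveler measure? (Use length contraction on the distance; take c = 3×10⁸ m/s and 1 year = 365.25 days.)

Earth distance: d = v × t = 0.885c × 2 yr = 1.6757×10¹⁶ m
γ = 2.1478
d' = d/γ = 1.6757×10¹⁶/2.1478 = 7.802×10¹⁵ m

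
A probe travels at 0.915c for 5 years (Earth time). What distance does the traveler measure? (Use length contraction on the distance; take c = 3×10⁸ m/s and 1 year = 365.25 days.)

Earth distance: d = v × t = 0.915c × 5 yr = 4.331×10¹⁶ m
γ = 2.479
d' = d/γ = 4.331×10¹⁶/2.479 = 1.747×10¹⁶ m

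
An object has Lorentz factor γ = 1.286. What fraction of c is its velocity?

From γ = 1/√(1 - v²/c²):
1/γ² = 1/1.286² = 0.60467
v²/c² = 1 - 0.60467 = 0.39533
v/c = √(0.39533) = 0.6288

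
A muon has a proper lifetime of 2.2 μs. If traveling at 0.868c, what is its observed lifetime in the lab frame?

Proper lifetime τ₀ = 2.2 μs
γ = 1/√(1 - 0.868²) = 2.0138
τ = γτ₀ = 2.0138 × 2.2 μs = 4.430 μs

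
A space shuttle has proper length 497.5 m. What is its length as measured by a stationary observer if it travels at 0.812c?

Proper length L₀ = 497.5 m
γ = 1/√(1 - 0.812²) = 1.713
L = L₀/γ = 497.5/1.713 = 290.4 m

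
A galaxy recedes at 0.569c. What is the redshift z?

β = 0.569
(1+β)/(1-β) = 1.569/0.431 = 3.640
√(3.640) = 1.908
z = 1.908 - 1 = 0.9080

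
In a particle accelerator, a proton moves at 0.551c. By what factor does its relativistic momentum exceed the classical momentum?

p_rel = γmv, p_class = mv
Ratio = γ = 1/√(1 - 0.551²)
= 1/√(0.696399) = 1.198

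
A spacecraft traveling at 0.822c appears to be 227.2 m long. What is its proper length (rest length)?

Contracted length L = 227.2 m
γ = 1/√(1 - 0.822²) = 1.756
L₀ = γL = 1.756 × 227.2 = 399.0 m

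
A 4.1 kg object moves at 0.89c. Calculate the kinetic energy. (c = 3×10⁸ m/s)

γ = 1/√(1 - 0.89²) = 2.1932
γ - 1 = 1.1932
KE = (γ-1)mc² = 1.1932 × 4.1 × (3×10⁸)² = 4.403×10¹⁷ J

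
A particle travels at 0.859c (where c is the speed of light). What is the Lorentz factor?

v/c = 0.859, so (v/c)² = 0.737881
1 - (v/c)² = 0.262119
γ = 1/√(0.262119) = 1.953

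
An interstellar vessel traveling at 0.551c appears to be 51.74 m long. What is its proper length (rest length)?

Contracted length L = 51.74 m
γ = 1/√(1 - 0.551²) = 1.1983
L₀ = γL = 1.1983 × 51.74 = 62.00 m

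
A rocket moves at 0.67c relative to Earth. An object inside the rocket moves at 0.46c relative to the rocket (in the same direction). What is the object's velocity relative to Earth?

u = (u' + v)/(1 + u'v/c²)
Numerator: 0.46 + 0.67 = 1.13
Denominator: 1 + 0.3082 = 1.3082
u = 1.13/1.3082 = 0.8638c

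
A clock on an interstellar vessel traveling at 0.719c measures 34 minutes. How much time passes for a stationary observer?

Proper time Δt₀ = 34 minutes
γ = 1/√(1 - 0.719²) = 1.4388
Δt = γΔt₀ = 1.4388 × 34 = 48.92 minutes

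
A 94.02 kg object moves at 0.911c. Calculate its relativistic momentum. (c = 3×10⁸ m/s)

γ = 1/√(1 - 0.911²) = 2.425
v = 0.911 × 3×10⁸ = 2.733×10⁸ m/s
p = γmv = 2.425 × 94.02 × 2.733×10⁸ = 6.231×10¹⁰ kg·m/s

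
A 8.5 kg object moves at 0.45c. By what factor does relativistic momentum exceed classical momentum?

p_rel = γmv, p_class = mv
Ratio = γ = 1/√(1 - 0.45²) = 1.120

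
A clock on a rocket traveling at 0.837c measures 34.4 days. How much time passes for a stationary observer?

Proper time Δt₀ = 34.4 days
γ = 1/√(1 - 0.837²) = 1.8275
Δt = γΔt₀ = 1.8275 × 34.4 = 62.87 days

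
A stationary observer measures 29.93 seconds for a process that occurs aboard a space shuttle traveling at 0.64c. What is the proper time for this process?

Dilated time Δt = 29.93 seconds
γ = 1/√(1 - 0.64²) = 1.3014
Δt₀ = Δt/γ = 29.93/1.3014 = 23.00 seconds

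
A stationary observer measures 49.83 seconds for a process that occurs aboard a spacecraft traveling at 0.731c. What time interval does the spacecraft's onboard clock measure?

Dilated time Δt = 49.83 seconds
γ = 1/√(1 - 0.731²) = 1.4655
Δt₀ = Δt/γ = 49.83/1.4655 = 34.00 seconds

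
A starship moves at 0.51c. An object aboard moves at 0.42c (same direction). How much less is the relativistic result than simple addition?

Classical: u' + v = 0.42 + 0.51 = 0.93c
Relativistic: u = (0.42 + 0.51)/(1 + 0.2142) = 0.93/1.2142 = 0.7659c
Difference: 0.93 - 0.7659 = 0.1641c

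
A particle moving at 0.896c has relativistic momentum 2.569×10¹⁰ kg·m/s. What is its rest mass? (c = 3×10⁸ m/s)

γ = 1/√(1 - 0.896²) = 2.252
v = 0.896 × 3×10⁸ = 2.688×10⁸ m/s
m = p/(γv) = 2.569×10¹⁰/(2.252 × 2.688×10⁸) = 42.44 kg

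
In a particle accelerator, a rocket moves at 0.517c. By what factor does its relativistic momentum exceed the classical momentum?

p_rel = γmv, p_class = mv
Ratio = γ = 1/√(1 - 0.517²)
= 1/√(0.732711) = 1.168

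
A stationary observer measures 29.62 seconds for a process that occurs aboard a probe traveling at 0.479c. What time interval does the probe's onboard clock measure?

Dilated time Δt = 29.62 seconds
γ = 1/√(1 - 0.479²) = 1.1392
Δt₀ = Δt/γ = 29.62/1.1392 = 26.00 seconds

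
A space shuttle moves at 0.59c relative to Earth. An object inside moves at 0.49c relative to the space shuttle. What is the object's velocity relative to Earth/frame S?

u = (u' + v)/(1 + u'v/c²)
Numerator: 0.49 + 0.59 = 1.08
Denominator: 1 + 0.2891 = 1.2891
u = 1.08/1.2891 = 0.8378c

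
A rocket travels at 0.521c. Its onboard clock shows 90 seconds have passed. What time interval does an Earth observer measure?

Proper time Δt₀ = 90 seconds
γ = 1/√(1 - 0.521²) = 1.1716
Δt = γΔt₀ = 1.1716 × 90 = 105.4 seconds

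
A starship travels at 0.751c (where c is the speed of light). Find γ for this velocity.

v/c = 0.751, so (v/c)² = 0.564001
1 - (v/c)² = 0.435999
γ = 1/√(0.435999) = 1.514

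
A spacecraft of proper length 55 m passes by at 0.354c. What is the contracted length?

Proper length L₀ = 55 m
γ = 1/√(1 - 0.354²) = 1.0692
L = L₀/γ = 55/1.0692 = 51.44 m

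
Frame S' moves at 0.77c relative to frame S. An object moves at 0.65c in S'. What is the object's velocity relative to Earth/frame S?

u = (u' + v)/(1 + u'v/c²)
Numerator: 0.65 + 0.77 = 1.42
Denominator: 1 + 0.5005 = 1.5005
u = 1.42/1.5005 = 0.9464c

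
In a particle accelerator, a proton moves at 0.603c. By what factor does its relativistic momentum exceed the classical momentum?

p_rel = γmv, p_class = mv
Ratio = γ = 1/√(1 - 0.603²)
= 1/√(0.636391) = 1.254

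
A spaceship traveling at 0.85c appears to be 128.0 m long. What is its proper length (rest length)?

Contracted length L = 128.0 m
γ = 1/√(1 - 0.85²) = 1.8983
L₀ = γL = 1.8983 × 128.0 = 243.0 m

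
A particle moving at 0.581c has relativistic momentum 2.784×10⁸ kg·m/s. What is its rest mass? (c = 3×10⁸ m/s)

γ = 1/√(1 - 0.581²) = 1.229
v = 0.581 × 3×10⁸ = 1.743×10⁸ m/s
m = p/(γv) = 2.784×10⁸/(1.229 × 1.743×10⁸) = 1.300 kg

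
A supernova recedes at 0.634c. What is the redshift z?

β = 0.634
(1+β)/(1-β) = 1.634/0.366 = 4.464
√(4.464) = 2.113
z = 2.113 - 1 = 1.113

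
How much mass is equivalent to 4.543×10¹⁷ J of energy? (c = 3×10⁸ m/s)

From E = mc², we get m = E/c²
c² = (3×10⁸)² = 9×10¹⁶ m²/s²
m = 4.543×10¹⁷ / 9×10¹⁶ = 5.048 kg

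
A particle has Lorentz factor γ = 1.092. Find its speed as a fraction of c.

From γ = 1/√(1 - v²/c²):
1/γ² = 1/1.092² = 0.8386
v²/c² = 1 - 0.8386 = 0.1614
v/c = √(0.1614) = 0.4017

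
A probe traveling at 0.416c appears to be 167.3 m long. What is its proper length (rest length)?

Contracted length L = 167.3 m
γ = 1/√(1 - 0.416²) = 1.100
L₀ = γL = 1.100 × 167.3 = 184.0 m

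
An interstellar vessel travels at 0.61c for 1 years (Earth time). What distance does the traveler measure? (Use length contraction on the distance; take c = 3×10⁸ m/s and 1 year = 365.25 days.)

Earth distance: d = v × t = 0.61c × 1 yr = 5.775×10¹⁵ m
γ = 1.262
d' = d/γ = 5.775×10¹⁵/1.262 = 4.576×10¹⁵ m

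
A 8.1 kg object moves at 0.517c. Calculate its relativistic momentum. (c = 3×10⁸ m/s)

γ = 1/√(1 - 0.517²) = 1.1682
v = 0.517 × 3×10⁸ = 1.551×10⁸ m/s
p = γmv = 1.1682 × 8.1 × 1.551×10⁸ = 1.468×10⁹ kg·m/s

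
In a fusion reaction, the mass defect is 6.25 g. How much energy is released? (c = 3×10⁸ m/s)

Convert mass defect: Δm = 6.25 g = 0.00625 kg
E = Δm·c² = 0.00625 × (3×10⁸)²
= 0.00625 × 9×10¹⁶ = 5.625×10¹⁴ J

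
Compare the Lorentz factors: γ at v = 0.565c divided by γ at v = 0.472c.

γ₁ = 1/√(1 - 0.565²) = 1.21199
γ₂ = 1/√(1 - 0.472²) = 1.13430
γ₁/γ₂ = 1.21199/1.13430 = 1.068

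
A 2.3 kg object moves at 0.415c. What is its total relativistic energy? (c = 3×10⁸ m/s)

γ = 1/√(1 - 0.415²) = 1.099
mc² = 2.3 × (3×10⁸)² = 2.070×10¹⁷ J
E = γmc² = 1.099 × 2.070×10¹⁷ = 2.275×10¹⁷ J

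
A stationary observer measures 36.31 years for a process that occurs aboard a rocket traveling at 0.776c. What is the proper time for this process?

Dilated time Δt = 36.31 years
γ = 1/√(1 - 0.776²) = 1.5855
Δt₀ = Δt/γ = 36.31/1.5855 = 22.90 years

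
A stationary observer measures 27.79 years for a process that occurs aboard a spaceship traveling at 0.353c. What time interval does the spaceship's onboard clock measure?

Dilated time Δt = 27.79 years
γ = 1/√(1 - 0.353²) = 1.069
Δt₀ = Δt/γ = 27.79/1.069 = 26.00 years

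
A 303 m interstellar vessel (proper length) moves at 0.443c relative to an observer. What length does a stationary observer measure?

Proper length L₀ = 303 m
γ = 1/√(1 - 0.443²) = 1.11542
L = L₀/γ = 303/1.11542 = 271.6 m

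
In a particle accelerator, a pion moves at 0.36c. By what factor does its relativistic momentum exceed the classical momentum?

p_rel = γmv, p_class = mv
Ratio = γ = 1/√(1 - 0.36²)
= 1/√(0.8704) = 1.072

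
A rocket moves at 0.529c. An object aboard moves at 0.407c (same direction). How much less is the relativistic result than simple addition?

Classical: u' + v = 0.407 + 0.529 = 0.936c
Relativistic: u = (0.407 + 0.529)/(1 + 0.215303) = 0.936/1.215303 = 0.7702c
Difference: 0.936 - 0.7702 = 0.1658c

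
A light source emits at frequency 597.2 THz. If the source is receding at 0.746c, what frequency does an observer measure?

β = v/c = 0.746
(1-β)/(1+β) = 0.254/1.746 = 0.1455
Doppler factor = √(0.1455) = 0.3814
f_obs = 597.2 × 0.3814 = 227.8 THz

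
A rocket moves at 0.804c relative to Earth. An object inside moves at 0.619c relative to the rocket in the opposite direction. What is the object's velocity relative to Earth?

Object's velocity in rocket frame is u' = -0.619c
u = (u' + v)/(1 + u'v/c²) = (v - 0.619)/(1 - 0.619·v/c²)
Numerator: 0.804 - 0.619 = 0.185
Denominator: 1 - 0.497676 = 0.502324
u = 0.185/0.502324 = 0.3683c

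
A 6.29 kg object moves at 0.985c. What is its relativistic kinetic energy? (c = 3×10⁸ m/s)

γ = 1/√(1 - 0.985²) = 5.7953
γ - 1 = 4.7953
KE = (γ-1)mc² = 4.7953 × 6.29 × (3×10⁸)² = 2.715×10¹⁸ J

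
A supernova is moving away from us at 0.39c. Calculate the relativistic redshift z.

β = 0.39
(1+β)/(1-β) = 1.39/0.61 = 2.2787
√(2.2787) = 1.5095
z = 1.5095 - 1 = 0.5095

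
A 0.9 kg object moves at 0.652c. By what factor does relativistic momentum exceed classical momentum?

p_rel = γmv, p_class = mv
Ratio = γ = 1/√(1 - 0.652²) = 1.319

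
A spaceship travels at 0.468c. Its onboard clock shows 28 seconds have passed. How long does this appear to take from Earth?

Proper time Δt₀ = 28 seconds
γ = 1/√(1 - 0.468²) = 1.1316
Δt = γΔt₀ = 1.1316 × 28 = 31.68 seconds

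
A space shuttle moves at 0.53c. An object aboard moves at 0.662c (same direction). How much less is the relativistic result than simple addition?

Classical: u' + v = 0.662 + 0.53 = 1.192c
Relativistic: u = (0.662 + 0.53)/(1 + 0.35086) = 1.192/1.35086 = 0.8824c
Difference: 1.192 - 0.8824 = 0.3096c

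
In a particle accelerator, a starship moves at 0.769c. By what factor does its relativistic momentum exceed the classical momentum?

p_rel = γmv, p_class = mv
Ratio = γ = 1/√(1 - 0.769²)
= 1/√(0.408639) = 1.564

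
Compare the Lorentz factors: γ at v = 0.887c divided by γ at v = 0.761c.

γ₁ = 1/√(1 - 0.887²) = 2.1656
γ₂ = 1/√(1 - 0.761²) = 1.5414
γ₁/γ₂ = 2.1656/1.5414 = 1.405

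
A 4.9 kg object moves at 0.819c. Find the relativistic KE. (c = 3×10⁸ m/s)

γ = 1/√(1 - 0.819²) = 1.7428
γ - 1 = 0.7428
KE = (γ-1)mc² = 0.7428 × 4.9 × (3×10⁸)² = 3.276×10¹⁷ J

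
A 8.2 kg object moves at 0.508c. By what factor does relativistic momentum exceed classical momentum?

p_rel = γmv, p_class = mv
Ratio = γ = 1/√(1 - 0.508²) = 1.161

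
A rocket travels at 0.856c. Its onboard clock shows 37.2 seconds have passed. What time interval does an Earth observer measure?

Proper time Δt₀ = 37.2 seconds
γ = 1/√(1 - 0.856²) = 1.9343
Δt = γΔt₀ = 1.9343 × 37.2 = 71.96 seconds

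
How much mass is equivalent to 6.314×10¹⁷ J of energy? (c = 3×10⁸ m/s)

From E = mc², we get m = E/c²
c² = (3×10⁸)² = 9×10¹⁶ m²/s²
m = 6.314×10¹⁷ / 9×10¹⁶ = 7.016 kg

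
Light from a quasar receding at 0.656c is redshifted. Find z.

β = 0.656
(1+β)/(1-β) = 1.656/0.344 = 4.814
√(4.814) = 2.194
z = 2.194 - 1 = 1.194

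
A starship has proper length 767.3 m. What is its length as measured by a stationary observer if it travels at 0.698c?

Proper length L₀ = 767.3 m
γ = 1/√(1 - 0.698²) = 1.39646
L = L₀/γ = 767.3/1.39646 = 549.5 m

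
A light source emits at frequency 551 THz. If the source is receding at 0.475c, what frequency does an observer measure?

β = v/c = 0.475
(1-β)/(1+β) = 0.525/1.475 = 0.3559
Doppler factor = √(0.3559) = 0.5966
f_obs = 551 × 0.5966 = 328.7 THz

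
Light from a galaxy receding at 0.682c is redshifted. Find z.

β = 0.682
(1+β)/(1-β) = 1.682/0.318 = 5.289
√(5.289) = 2.300
z = 2.300 - 1 = 1.300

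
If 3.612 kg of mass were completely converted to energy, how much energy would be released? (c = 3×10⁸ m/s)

Using E = mc²:
c² = (3×10⁸)² = 9×10¹⁶ m²/s²
E = 3.612 × 9×10¹⁶ = 3.251×10¹⁷ J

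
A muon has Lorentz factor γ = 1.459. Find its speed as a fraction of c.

From γ = 1/√(1 - v²/c²):
1/γ² = 1/1.459² = 0.46977
v²/c² = 1 - 0.46977 = 0.53023
v/c = √(0.53023) = 0.7282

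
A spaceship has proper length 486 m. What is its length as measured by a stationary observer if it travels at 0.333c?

Proper length L₀ = 486 m
γ = 1/√(1 - 0.333²) = 1.0605
L = L₀/γ = 486/1.0605 = 458.3 m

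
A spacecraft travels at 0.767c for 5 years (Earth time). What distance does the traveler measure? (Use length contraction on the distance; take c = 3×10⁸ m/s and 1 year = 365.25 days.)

Earth distance: d = v × t = 0.767c × 5 yr = 3.6307×10¹⁶ m
γ = 1.5585
d' = d/γ = 3.6307×10¹⁶/1.5585 = 2.330×10¹⁶ m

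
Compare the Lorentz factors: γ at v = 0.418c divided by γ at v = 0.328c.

γ₁ = 1/√(1 - 0.418²) = 1.101
γ₂ = 1/√(1 - 0.328²) = 1.059
γ₁/γ₂ = 1.101/1.059 = 1.040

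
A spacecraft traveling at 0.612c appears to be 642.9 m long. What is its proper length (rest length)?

Contracted length L = 642.9 m
γ = 1/√(1 - 0.612²) = 1.2644
L₀ = γL = 1.2644 × 642.9 = 812.9 m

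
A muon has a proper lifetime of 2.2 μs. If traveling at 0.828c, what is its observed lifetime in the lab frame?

Proper lifetime τ₀ = 2.2 μs
γ = 1/√(1 - 0.828²) = 1.783
τ = γτ₀ = 1.783 × 2.2 μs = 3.923 μs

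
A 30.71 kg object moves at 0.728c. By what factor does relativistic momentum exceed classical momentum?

p_rel = γmv, p_class = mv
Ratio = γ = 1/√(1 - 0.728²) = 1.459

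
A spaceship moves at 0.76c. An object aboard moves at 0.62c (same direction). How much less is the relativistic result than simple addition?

Classical: u' + v = 0.62 + 0.76 = 1.38c
Relativistic: u = (0.62 + 0.76)/(1 + 0.4712) = 1.38/1.4712 = 0.9380c
Difference: 1.38 - 0.9380 = 0.4420c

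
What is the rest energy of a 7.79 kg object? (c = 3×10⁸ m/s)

c² = (3×10⁸)² = 9.000×10¹⁶ m²/s²
E₀ = mc² = 7.79 × 9.000×10¹⁶ = 7.011×10¹⁷ J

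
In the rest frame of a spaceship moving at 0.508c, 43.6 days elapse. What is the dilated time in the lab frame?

Proper time Δt₀ = 43.6 days
γ = 1/√(1 - 0.508²) = 1.161
Δt = γΔt₀ = 1.161 × 43.6 = 50.62 days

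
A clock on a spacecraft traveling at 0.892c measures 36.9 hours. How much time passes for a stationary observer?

Proper time Δt₀ = 36.9 hours
γ = 1/√(1 - 0.892²) = 2.2122
Δt = γΔt₀ = 2.2122 × 36.9 = 81.63 hours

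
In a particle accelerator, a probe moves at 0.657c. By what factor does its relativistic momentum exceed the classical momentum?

p_rel = γmv, p_class = mv
Ratio = γ = 1/√(1 - 0.657²)
= 1/√(0.568351) = 1.326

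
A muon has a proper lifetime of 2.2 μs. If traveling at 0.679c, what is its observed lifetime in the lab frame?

Proper lifetime τ₀ = 2.2 μs
γ = 1/√(1 - 0.679²) = 1.3621
τ = γτ₀ = 1.3621 × 2.2 μs = 2.997 μs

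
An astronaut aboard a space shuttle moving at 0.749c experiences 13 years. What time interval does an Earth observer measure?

Proper time Δt₀ = 13 years
γ = 1/√(1 - 0.749²) = 1.509
Δt = γΔt₀ = 1.509 × 13 = 19.62 years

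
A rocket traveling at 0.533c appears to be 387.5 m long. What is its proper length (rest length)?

Contracted length L = 387.5 m
γ = 1/√(1 - 0.533²) = 1.182
L₀ = γL = 1.182 × 387.5 = 458.0 m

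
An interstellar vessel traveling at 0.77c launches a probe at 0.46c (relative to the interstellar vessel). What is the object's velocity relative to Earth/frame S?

u = (u' + v)/(1 + u'v/c²)
Numerator: 0.46 + 0.77 = 1.23
Denominator: 1 + 0.3542 = 1.3542
u = 1.23/1.3542 = 0.9083c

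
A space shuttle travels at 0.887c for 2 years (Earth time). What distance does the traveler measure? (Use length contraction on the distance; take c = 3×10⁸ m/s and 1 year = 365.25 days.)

Earth distance: d = v × t = 0.887c × 2 yr = 1.6795×10¹⁶ m
γ = 2.1656
d' = d/γ = 1.6795×10¹⁶/2.1656 = 7.755×10¹⁵ m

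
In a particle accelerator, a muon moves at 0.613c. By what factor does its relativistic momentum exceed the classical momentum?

p_rel = γmv, p_class = mv
Ratio = γ = 1/√(1 - 0.613²)
= 1/√(0.624231) = 1.266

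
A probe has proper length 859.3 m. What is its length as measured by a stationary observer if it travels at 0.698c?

Proper length L₀ = 859.3 m
γ = 1/√(1 - 0.698²) = 1.3965
L = L₀/γ = 859.3/1.3965 = 615.3 m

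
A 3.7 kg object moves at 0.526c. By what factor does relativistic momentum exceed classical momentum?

p_rel = γmv, p_class = mv
Ratio = γ = 1/√(1 - 0.526²) = 1.176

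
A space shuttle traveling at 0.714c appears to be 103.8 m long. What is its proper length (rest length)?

Contracted length L = 103.8 m
γ = 1/√(1 - 0.714²) = 1.4283
L₀ = γL = 1.4283 × 103.8 = 148.3 m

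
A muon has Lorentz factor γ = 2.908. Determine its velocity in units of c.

From γ = 1/√(1 - v²/c²):
1/γ² = 1/2.908² = 0.1183
v²/c² = 1 - 0.1183 = 0.8817
v/c = √(0.8817) = 0.9390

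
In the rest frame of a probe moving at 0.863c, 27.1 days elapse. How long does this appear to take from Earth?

Proper time Δt₀ = 27.1 days
γ = 1/√(1 - 0.863²) = 1.9794
Δt = γΔt₀ = 1.9794 × 27.1 = 53.64 days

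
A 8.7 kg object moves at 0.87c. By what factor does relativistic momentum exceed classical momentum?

p_rel = γmv, p_class = mv
Ratio = γ = 1/√(1 - 0.87²) = 2.028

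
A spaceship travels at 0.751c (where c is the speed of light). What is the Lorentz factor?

v/c = 0.751, so (v/c)² = 0.564001
1 - (v/c)² = 0.435999
γ = 1/√(0.435999) = 1.514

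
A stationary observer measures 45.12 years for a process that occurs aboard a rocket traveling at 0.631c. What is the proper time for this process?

Dilated time Δt = 45.12 years
γ = 1/√(1 - 0.631²) = 1.289
Δt₀ = Δt/γ = 45.12/1.289 = 35.00 years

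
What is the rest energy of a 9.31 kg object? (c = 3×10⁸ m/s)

c² = (3×10⁸)² = 9.000×10¹⁶ m²/s²
E₀ = mc² = 9.31 × 9.000×10¹⁶ = 8.379×10¹⁷ J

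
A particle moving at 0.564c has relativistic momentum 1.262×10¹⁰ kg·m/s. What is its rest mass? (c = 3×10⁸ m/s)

γ = 1/√(1 - 0.564²) = 1.211
v = 0.564 × 3×10⁸ = 1.692×10⁸ m/s
m = p/(γv) = 1.262×10¹⁰/(1.211 × 1.692×10⁸) = 61.59 kg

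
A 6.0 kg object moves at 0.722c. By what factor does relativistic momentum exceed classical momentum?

p_rel = γmv, p_class = mv
Ratio = γ = 1/√(1 - 0.722²) = 1.445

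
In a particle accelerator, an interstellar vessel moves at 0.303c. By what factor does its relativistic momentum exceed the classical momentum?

p_rel = γmv, p_class = mv
Ratio = γ = 1/√(1 - 0.303²)
= 1/√(0.908191) = 1.049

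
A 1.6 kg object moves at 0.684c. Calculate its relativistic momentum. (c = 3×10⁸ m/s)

γ = 1/√(1 - 0.684²) = 1.371
v = 0.684 × 3×10⁸ = 2.052×10⁸ m/s
p = γmv = 1.371 × 1.6 × 2.052×10⁸ = 4.501×10⁸ kg·m/s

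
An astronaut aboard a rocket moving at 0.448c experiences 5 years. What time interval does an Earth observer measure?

Proper time Δt₀ = 5 years
γ = 1/√(1 - 0.448²) = 1.1185
Δt = γΔt₀ = 1.1185 × 5 = 5.593 years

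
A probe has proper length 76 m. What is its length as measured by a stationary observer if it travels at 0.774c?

Proper length L₀ = 76 m
γ = 1/√(1 - 0.774²) = 1.5793
L = L₀/γ = 76/1.5793 = 48.12 m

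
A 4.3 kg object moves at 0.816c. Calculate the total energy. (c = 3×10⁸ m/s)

γ = 1/√(1 - 0.816²) = 1.730
mc² = 4.3 × (3×10⁸)² = 3.870×10¹⁷ J
E = γmc² = 1.730 × 3.870×10¹⁷ = 6.695×10¹⁷ J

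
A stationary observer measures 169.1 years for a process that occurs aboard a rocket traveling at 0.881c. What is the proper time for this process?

Dilated time Δt = 169.1 years
γ = 1/√(1 - 0.881²) = 2.11365
Δt₀ = Δt/γ = 169.1/2.11365 = 80.00 years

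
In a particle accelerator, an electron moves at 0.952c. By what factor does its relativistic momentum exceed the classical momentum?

p_rel = γmv, p_class = mv
Ratio = γ = 1/√(1 - 0.952²)
= 1/√(0.093696) = 3.267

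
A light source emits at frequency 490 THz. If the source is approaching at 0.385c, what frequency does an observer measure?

β = v/c = 0.385
(1+β)/(1-β) = 1.385/0.615 = 2.252
Doppler factor = √(2.252) = 1.5007
f_obs = 490 × 1.5007 = 735.3 THz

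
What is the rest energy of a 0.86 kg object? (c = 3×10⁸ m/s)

c² = (3×10⁸)² = 9.000×10¹⁶ m²/s²
E₀ = mc² = 0.86 × 9.000×10¹⁶ = 7.740×10¹⁶ J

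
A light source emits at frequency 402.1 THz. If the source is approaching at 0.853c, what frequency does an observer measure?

β = v/c = 0.853
(1+β)/(1-β) = 1.853/0.147 = 12.605
Doppler factor = √(12.605) = 3.5504
f_obs = 402.1 × 3.5504 = 1428 THz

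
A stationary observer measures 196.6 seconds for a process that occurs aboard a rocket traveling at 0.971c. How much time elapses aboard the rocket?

Dilated time Δt = 196.6 seconds
γ = 1/√(1 - 0.971²) = 4.183
Δt₀ = Δt/γ = 196.6/4.183 = 47.00 seconds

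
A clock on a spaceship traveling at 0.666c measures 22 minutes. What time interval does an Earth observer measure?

Proper time Δt₀ = 22 minutes
γ = 1/√(1 - 0.666²) = 1.3406
Δt = γΔt₀ = 1.3406 × 22 = 29.49 minutes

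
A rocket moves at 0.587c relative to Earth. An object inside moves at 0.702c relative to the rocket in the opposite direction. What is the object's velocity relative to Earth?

Object's velocity in rocket frame is u' = -0.702c
u = (u' + v)/(1 + u'v/c²) = (v - 0.702)/(1 - 0.702·v/c²)
Numerator: 0.587 - 0.702 = -0.115
Denominator: 1 - 0.412074 = 0.587926
u = -0.115/0.587926 = -0.1956c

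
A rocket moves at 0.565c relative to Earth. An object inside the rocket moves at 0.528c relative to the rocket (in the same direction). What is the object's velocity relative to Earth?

u = (u' + v)/(1 + u'v/c²)
Numerator: 0.528 + 0.565 = 1.093
Denominator: 1 + 0.29832 = 1.29832
u = 1.093/1.29832 = 0.8419c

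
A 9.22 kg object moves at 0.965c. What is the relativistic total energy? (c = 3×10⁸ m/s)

γ = 1/√(1 - 0.965²) = 3.813
mc² = 9.22 × (3×10⁸)² = 8.298×10¹⁷ J
E = γmc² = 3.813 × 8.298×10¹⁷ = 3.164×10¹⁸ J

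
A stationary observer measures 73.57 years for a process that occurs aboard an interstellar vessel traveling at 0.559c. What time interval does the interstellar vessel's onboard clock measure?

Dilated time Δt = 73.57 years
γ = 1/√(1 - 0.559²) = 1.206
Δt₀ = Δt/γ = 73.57/1.206 = 61.00 years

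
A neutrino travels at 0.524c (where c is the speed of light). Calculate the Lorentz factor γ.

v/c = 0.524, so (v/c)² = 0.274576
1 - (v/c)² = 0.725424
γ = 1/√(0.725424) = 1.174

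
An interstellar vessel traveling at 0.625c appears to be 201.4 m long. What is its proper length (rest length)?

Contracted length L = 201.4 m
γ = 1/√(1 - 0.625²) = 1.281
L₀ = γL = 1.281 × 201.4 = 258.0 m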